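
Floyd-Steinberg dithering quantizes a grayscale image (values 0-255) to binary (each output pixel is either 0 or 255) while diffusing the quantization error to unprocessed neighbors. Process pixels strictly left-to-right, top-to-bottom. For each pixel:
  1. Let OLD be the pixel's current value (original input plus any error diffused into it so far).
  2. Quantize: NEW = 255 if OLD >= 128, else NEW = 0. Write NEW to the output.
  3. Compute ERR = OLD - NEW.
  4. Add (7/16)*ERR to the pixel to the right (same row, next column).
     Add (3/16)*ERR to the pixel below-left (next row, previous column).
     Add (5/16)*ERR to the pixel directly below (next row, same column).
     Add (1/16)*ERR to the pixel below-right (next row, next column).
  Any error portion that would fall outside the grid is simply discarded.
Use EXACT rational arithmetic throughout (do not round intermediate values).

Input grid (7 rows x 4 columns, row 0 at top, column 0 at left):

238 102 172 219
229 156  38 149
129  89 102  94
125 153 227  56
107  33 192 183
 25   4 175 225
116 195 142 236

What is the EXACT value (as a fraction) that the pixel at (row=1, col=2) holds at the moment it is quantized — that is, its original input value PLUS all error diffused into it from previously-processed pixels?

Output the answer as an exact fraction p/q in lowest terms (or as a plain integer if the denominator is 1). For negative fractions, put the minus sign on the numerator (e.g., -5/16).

Answer: -1056911/65536

Derivation:
(0,0): OLD=238 → NEW=255, ERR=-17
(0,1): OLD=1513/16 → NEW=0, ERR=1513/16
(0,2): OLD=54623/256 → NEW=255, ERR=-10657/256
(0,3): OLD=822425/4096 → NEW=255, ERR=-222055/4096
(1,0): OLD=61803/256 → NEW=255, ERR=-3477/256
(1,1): OLD=349677/2048 → NEW=255, ERR=-172563/2048
(1,2): OLD=-1056911/65536 → NEW=0, ERR=-1056911/65536
Target (1,2): original=38, with diffused error = -1056911/65536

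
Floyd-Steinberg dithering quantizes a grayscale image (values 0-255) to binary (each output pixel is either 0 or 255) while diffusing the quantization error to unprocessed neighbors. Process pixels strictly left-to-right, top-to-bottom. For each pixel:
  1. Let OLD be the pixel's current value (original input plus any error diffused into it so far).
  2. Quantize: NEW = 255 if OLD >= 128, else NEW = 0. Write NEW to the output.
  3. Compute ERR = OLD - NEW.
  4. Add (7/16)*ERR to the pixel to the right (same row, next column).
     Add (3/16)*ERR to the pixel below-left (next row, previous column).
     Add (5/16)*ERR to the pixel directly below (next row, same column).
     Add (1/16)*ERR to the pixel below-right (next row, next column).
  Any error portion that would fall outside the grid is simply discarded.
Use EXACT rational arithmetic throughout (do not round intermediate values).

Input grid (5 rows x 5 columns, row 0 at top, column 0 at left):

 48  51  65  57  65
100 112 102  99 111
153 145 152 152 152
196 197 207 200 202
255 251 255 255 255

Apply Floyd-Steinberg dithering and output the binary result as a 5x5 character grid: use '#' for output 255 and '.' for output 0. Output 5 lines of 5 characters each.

(0,0): OLD=48 → NEW=0, ERR=48
(0,1): OLD=72 → NEW=0, ERR=72
(0,2): OLD=193/2 → NEW=0, ERR=193/2
(0,3): OLD=3175/32 → NEW=0, ERR=3175/32
(0,4): OLD=55505/512 → NEW=0, ERR=55505/512
(1,0): OLD=257/2 → NEW=255, ERR=-253/2
(1,1): OLD=401/4 → NEW=0, ERR=401/4
(1,2): OLD=101949/512 → NEW=255, ERR=-28611/512
(1,3): OLD=540327/4096 → NEW=255, ERR=-504153/4096
(1,4): OLD=6372025/65536 → NEW=0, ERR=6372025/65536
(2,0): OLD=8465/64 → NEW=255, ERR=-7855/64
(2,1): OLD=853999/8192 → NEW=0, ERR=853999/8192
(2,2): OLD=21408387/131072 → NEW=255, ERR=-12014973/131072
(2,3): OLD=184905547/2097152 → NEW=0, ERR=184905547/2097152
(2,4): OLD=7156010157/33554432 → NEW=255, ERR=-1400370003/33554432
(3,0): OLD=23224909/131072 → NEW=255, ERR=-10198451/131072
(3,1): OLD=89484437/524288 → NEW=255, ERR=-44209003/524288
(3,2): OLD=5520057885/33554432 → NEW=255, ERR=-3036322275/33554432
(3,3): OLD=46817713569/268435456 → NEW=255, ERR=-21633327711/268435456
(3,4): OLD=683803209711/4294967296 → NEW=255, ERR=-411413450769/4294967296
(4,0): OLD=1802499011/8388608 → NEW=255, ERR=-336596029/8388608
(4,1): OLD=99463258859/536870912 → NEW=255, ERR=-37438823701/536870912
(4,2): OLD=1510385787715/8589934592 → NEW=255, ERR=-680047533245/8589934592
(4,3): OLD=23579488761871/137438953472 → NEW=255, ERR=-11467444373489/137438953472
(4,4): OLD=403576403640265/2199023255552 → NEW=255, ERR=-157174526525495/2199023255552
Row 0: .....
Row 1: #.##.
Row 2: #.#.#
Row 3: #####
Row 4: #####

Answer: .....
#.##.
#.#.#
#####
#####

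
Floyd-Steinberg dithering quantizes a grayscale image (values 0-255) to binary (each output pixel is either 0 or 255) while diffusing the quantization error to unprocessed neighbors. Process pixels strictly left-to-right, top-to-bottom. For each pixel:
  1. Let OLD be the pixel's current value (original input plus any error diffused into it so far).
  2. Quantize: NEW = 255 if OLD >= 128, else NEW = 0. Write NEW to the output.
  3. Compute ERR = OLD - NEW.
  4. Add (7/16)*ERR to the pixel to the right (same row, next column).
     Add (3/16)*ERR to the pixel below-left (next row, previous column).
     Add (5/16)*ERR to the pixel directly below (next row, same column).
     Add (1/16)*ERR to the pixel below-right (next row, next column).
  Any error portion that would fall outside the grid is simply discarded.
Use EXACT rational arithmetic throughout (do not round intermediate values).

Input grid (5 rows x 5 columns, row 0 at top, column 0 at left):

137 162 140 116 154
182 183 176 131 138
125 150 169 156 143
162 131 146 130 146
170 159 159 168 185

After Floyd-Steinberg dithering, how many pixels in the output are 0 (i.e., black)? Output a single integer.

(0,0): OLD=137 → NEW=255, ERR=-118
(0,1): OLD=883/8 → NEW=0, ERR=883/8
(0,2): OLD=24101/128 → NEW=255, ERR=-8539/128
(0,3): OLD=177795/2048 → NEW=0, ERR=177795/2048
(0,4): OLD=6290837/32768 → NEW=255, ERR=-2065003/32768
(1,0): OLD=21225/128 → NEW=255, ERR=-11415/128
(1,1): OLD=162399/1024 → NEW=255, ERR=-98721/1024
(1,2): OLD=4461387/32768 → NEW=255, ERR=-3894453/32768
(1,3): OLD=11815791/131072 → NEW=0, ERR=11815791/131072
(1,4): OLD=342196333/2097152 → NEW=255, ERR=-192577427/2097152
(2,0): OLD=1295237/16384 → NEW=0, ERR=1295237/16384
(2,1): OLD=66375559/524288 → NEW=0, ERR=66375559/524288
(2,2): OLD=1661991765/8388608 → NEW=255, ERR=-477103275/8388608
(2,3): OLD=18071386671/134217728 → NEW=255, ERR=-16154133969/134217728
(2,4): OLD=144485817225/2147483648 → NEW=0, ERR=144485817225/2147483648
(3,0): OLD=1765319093/8388608 → NEW=255, ERR=-373775947/8388608
(3,1): OLD=9753993489/67108864 → NEW=255, ERR=-7358766831/67108864
(3,2): OLD=140871356171/2147483648 → NEW=0, ERR=140871356171/2147483648
(3,3): OLD=558981722099/4294967296 → NEW=255, ERR=-536234938381/4294967296
(3,4): OLD=7207324920031/68719476736 → NEW=0, ERR=7207324920031/68719476736
(4,0): OLD=145508771707/1073741824 → NEW=255, ERR=-128295393413/1073741824
(4,1): OLD=2816587625851/34359738368 → NEW=0, ERR=2816587625851/34359738368
(4,2): OLD=101759669144213/549755813888 → NEW=255, ERR=-38428063397227/549755813888
(4,3): OLD=1074595688647035/8796093022208 → NEW=0, ERR=1074595688647035/8796093022208
(4,4): OLD=37073083961280477/140737488355328 → NEW=255, ERR=1185024430671837/140737488355328
Output grid:
  Row 0: #.#.#  (2 black, running=2)
  Row 1: ###.#  (1 black, running=3)
  Row 2: ..##.  (3 black, running=6)
  Row 3: ##.#.  (2 black, running=8)
  Row 4: #.#.#  (2 black, running=10)

Answer: 10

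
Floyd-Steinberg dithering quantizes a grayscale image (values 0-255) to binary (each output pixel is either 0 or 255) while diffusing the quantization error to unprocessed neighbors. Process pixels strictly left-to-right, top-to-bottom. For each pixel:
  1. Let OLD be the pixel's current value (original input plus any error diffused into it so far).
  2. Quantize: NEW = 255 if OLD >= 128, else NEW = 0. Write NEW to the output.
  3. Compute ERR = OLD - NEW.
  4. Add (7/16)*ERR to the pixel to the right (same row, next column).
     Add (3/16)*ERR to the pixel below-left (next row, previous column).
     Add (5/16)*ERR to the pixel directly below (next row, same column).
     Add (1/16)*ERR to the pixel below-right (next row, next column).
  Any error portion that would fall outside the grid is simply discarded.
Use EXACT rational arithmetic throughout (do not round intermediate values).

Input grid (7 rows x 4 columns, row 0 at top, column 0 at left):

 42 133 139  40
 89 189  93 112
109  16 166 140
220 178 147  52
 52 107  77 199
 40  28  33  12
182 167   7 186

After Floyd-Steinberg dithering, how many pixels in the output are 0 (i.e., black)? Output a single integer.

(0,0): OLD=42 → NEW=0, ERR=42
(0,1): OLD=1211/8 → NEW=255, ERR=-829/8
(0,2): OLD=11989/128 → NEW=0, ERR=11989/128
(0,3): OLD=165843/2048 → NEW=0, ERR=165843/2048
(1,0): OLD=10585/128 → NEW=0, ERR=10585/128
(1,1): OLD=218095/1024 → NEW=255, ERR=-43025/1024
(1,2): OLD=3689499/32768 → NEW=0, ERR=3689499/32768
(1,3): OLD=100883373/524288 → NEW=255, ERR=-32810067/524288
(2,0): OLD=2080181/16384 → NEW=0, ERR=2080181/16384
(2,1): OLD=44405399/524288 → NEW=0, ERR=44405399/524288
(2,2): OLD=234755955/1048576 → NEW=255, ERR=-32630925/1048576
(2,3): OLD=1910357063/16777216 → NEW=0, ERR=1910357063/16777216
(3,0): OLD=2311538917/8388608 → NEW=255, ERR=172443877/8388608
(3,1): OLD=28932205115/134217728 → NEW=255, ERR=-5293315525/134217728
(3,2): OLD=314959447237/2147483648 → NEW=255, ERR=-232648883003/2147483648
(3,3): OLD=1313964600035/34359738368 → NEW=0, ERR=1313964600035/34359738368
(4,0): OLD=109584713281/2147483648 → NEW=0, ERR=109584713281/2147483648
(4,1): OLD=1683159369923/17179869184 → NEW=0, ERR=1683159369923/17179869184
(4,2): OLD=49870323233763/549755813888 → NEW=0, ERR=49870323233763/549755813888
(4,3): OLD=2145073828009765/8796093022208 → NEW=255, ERR=-97929892653275/8796093022208
(5,0): OLD=20427982918769/274877906944 → NEW=0, ERR=20427982918769/274877906944
(5,1): OLD=979252520973495/8796093022208 → NEW=0, ERR=979252520973495/8796093022208
(5,2): OLD=501772454396315/4398046511104 → NEW=0, ERR=501772454396315/4398046511104
(5,3): OLD=9021939930286179/140737488355328 → NEW=0, ERR=9021939930286179/140737488355328
(6,0): OLD=31820457710593221/140737488355328 → NEW=255, ERR=-4067601820015419/140737488355328
(6,1): OLD=484546840699664051/2251799813685248 → NEW=255, ERR=-89662111790074189/2251799813685248
(6,2): OLD=1592846041879746165/36028797018963968 → NEW=0, ERR=1592846041879746165/36028797018963968
(6,3): OLD=134030225278775913523/576460752303423488 → NEW=255, ERR=-12967266558597075917/576460752303423488
Output grid:
  Row 0: .#..  (3 black, running=3)
  Row 1: .#.#  (2 black, running=5)
  Row 2: ..#.  (3 black, running=8)
  Row 3: ###.  (1 black, running=9)
  Row 4: ...#  (3 black, running=12)
  Row 5: ....  (4 black, running=16)
  Row 6: ##.#  (1 black, running=17)

Answer: 17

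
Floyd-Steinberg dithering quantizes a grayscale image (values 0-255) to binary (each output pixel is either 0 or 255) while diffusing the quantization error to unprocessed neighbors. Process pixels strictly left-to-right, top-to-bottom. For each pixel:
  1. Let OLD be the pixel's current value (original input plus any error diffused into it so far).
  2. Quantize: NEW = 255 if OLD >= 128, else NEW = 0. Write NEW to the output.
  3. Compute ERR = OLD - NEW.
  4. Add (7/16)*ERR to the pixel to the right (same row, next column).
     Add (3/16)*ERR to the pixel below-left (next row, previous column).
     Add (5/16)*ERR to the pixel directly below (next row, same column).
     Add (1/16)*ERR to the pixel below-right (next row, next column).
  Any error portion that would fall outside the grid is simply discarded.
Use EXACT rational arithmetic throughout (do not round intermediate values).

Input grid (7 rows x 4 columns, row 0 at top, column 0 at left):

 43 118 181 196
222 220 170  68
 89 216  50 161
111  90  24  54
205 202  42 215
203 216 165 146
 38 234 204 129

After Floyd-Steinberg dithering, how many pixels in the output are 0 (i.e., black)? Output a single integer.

(0,0): OLD=43 → NEW=0, ERR=43
(0,1): OLD=2189/16 → NEW=255, ERR=-1891/16
(0,2): OLD=33099/256 → NEW=255, ERR=-32181/256
(0,3): OLD=577549/4096 → NEW=255, ERR=-466931/4096
(1,0): OLD=54599/256 → NEW=255, ERR=-10681/256
(1,1): OLD=294769/2048 → NEW=255, ERR=-227471/2048
(1,2): OLD=3497157/65536 → NEW=0, ERR=3497157/65536
(1,3): OLD=50190451/1048576 → NEW=0, ERR=50190451/1048576
(2,0): OLD=1806699/32768 → NEW=0, ERR=1806699/32768
(2,1): OLD=223147977/1048576 → NEW=255, ERR=-44238903/1048576
(2,2): OLD=105383405/2097152 → NEW=0, ERR=105383405/2097152
(2,3): OLD=6753760921/33554432 → NEW=255, ERR=-1802619239/33554432
(3,0): OLD=2018626107/16777216 → NEW=0, ERR=2018626107/16777216
(3,1): OLD=38204693157/268435456 → NEW=255, ERR=-30246348123/268435456
(3,2): OLD=-95787863461/4294967296 → NEW=0, ERR=-95787863461/4294967296
(3,3): OLD=2102485599997/68719476736 → NEW=0, ERR=2102485599997/68719476736
(4,0): OLD=951219339871/4294967296 → NEW=255, ERR=-143997320609/4294967296
(4,1): OLD=5341524949789/34359738368 → NEW=255, ERR=-3420208334051/34359738368
(4,2): OLD=-10802065706499/1099511627776 → NEW=0, ERR=-10802065706499/1099511627776
(4,3): OLD=3850382694557691/17592186044416 → NEW=255, ERR=-635624746768389/17592186044416
(5,0): OLD=95579912392751/549755813888 → NEW=255, ERR=-44607820148689/549755813888
(5,1): OLD=2558899858868649/17592186044416 → NEW=255, ERR=-1927107582457431/17592186044416
(5,2): OLD=888482247381157/8796093022208 → NEW=0, ERR=888482247381157/8796093022208
(5,3): OLD=50183141277946045/281474976710656 → NEW=255, ERR=-21592977783271235/281474976710656
(6,0): OLD=-2222524856157605/281474976710656 → NEW=0, ERR=-2222524856157605/281474976710656
(6,1): OLD=946571124047460653/4503599627370496 → NEW=255, ERR=-201846780932015827/4503599627370496
(6,2): OLD=14031533795802828459/72057594037927936 → NEW=255, ERR=-4343152683868795221/72057594037927936
(6,3): OLD=97964240315160950701/1152921504606846976 → NEW=0, ERR=97964240315160950701/1152921504606846976
Output grid:
  Row 0: .###  (1 black, running=1)
  Row 1: ##..  (2 black, running=3)
  Row 2: .#.#  (2 black, running=5)
  Row 3: .#..  (3 black, running=8)
  Row 4: ##.#  (1 black, running=9)
  Row 5: ##.#  (1 black, running=10)
  Row 6: .##.  (2 black, running=12)

Answer: 12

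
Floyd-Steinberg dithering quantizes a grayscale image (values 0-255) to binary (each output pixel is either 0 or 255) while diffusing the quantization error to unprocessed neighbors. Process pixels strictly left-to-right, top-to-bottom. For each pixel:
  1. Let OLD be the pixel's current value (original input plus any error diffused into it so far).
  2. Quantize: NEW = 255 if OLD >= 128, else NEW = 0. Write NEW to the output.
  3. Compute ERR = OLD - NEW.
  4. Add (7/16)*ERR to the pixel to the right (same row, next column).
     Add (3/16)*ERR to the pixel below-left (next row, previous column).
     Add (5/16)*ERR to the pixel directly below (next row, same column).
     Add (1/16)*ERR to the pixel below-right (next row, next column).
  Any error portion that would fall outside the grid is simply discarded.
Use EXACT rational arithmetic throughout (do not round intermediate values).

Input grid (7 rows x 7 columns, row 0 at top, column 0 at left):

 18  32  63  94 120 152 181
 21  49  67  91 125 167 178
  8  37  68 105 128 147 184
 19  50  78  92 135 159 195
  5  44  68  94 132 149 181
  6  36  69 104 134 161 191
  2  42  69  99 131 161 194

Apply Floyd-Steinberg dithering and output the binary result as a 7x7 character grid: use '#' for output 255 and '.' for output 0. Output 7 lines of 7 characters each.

(0,0): OLD=18 → NEW=0, ERR=18
(0,1): OLD=319/8 → NEW=0, ERR=319/8
(0,2): OLD=10297/128 → NEW=0, ERR=10297/128
(0,3): OLD=264591/2048 → NEW=255, ERR=-257649/2048
(0,4): OLD=2128617/32768 → NEW=0, ERR=2128617/32768
(0,5): OLD=94592095/524288 → NEW=255, ERR=-39101345/524288
(0,6): OLD=1244628633/8388608 → NEW=255, ERR=-894466407/8388608
(1,0): OLD=4365/128 → NEW=0, ERR=4365/128
(1,1): OLD=94811/1024 → NEW=0, ERR=94811/1024
(1,2): OLD=3655287/32768 → NEW=0, ERR=3655287/32768
(1,3): OLD=15426795/131072 → NEW=0, ERR=15426795/131072
(1,4): OLD=1467553441/8388608 → NEW=255, ERR=-671541599/8388608
(1,5): OLD=6223494257/67108864 → NEW=0, ERR=6223494257/67108864
(1,6): OLD=193906876031/1073741824 → NEW=255, ERR=-79897289089/1073741824
(2,0): OLD=590105/16384 → NEW=0, ERR=590105/16384
(2,1): OLD=54913187/524288 → NEW=0, ERR=54913187/524288
(2,2): OLD=1480905385/8388608 → NEW=255, ERR=-658189655/8388608
(2,3): OLD=6671618465/67108864 → NEW=0, ERR=6671618465/67108864
(2,4): OLD=91923810289/536870912 → NEW=255, ERR=-44978272271/536870912
(2,5): OLD=2067975306875/17179869184 → NEW=0, ERR=2067975306875/17179869184
(2,6): OLD=60254793428493/274877906944 → NEW=255, ERR=-9839072842227/274877906944
(3,0): OLD=418539913/8388608 → NEW=0, ERR=418539913/8388608
(3,1): OLD=6180642773/67108864 → NEW=0, ERR=6180642773/67108864
(3,2): OLD=63866259407/536870912 → NEW=0, ERR=63866259407/536870912
(3,3): OLD=331785895545/2147483648 → NEW=255, ERR=-215822434695/2147483648
(3,4): OLD=25737797778825/274877906944 → NEW=0, ERR=25737797778825/274877906944
(3,5): OLD=496172955168939/2199023255552 → NEW=255, ERR=-64577974996821/2199023255552
(3,6): OLD=6280044657935413/35184372088832 → NEW=255, ERR=-2691970224716747/35184372088832
(4,0): OLD=40652233959/1073741824 → NEW=0, ERR=40652233959/1073741824
(4,1): OLD=1971701968955/17179869184 → NEW=0, ERR=1971701968955/17179869184
(4,2): OLD=39114719077205/274877906944 → NEW=255, ERR=-30979147193515/274877906944
(4,3): OLD=84174450818615/2199023255552 → NEW=0, ERR=84174450818615/2199023255552
(4,4): OLD=2924167042245493/17592186044416 → NEW=255, ERR=-1561840399080587/17592186044416
(4,5): OLD=52066066914440949/562949953421312 → NEW=0, ERR=52066066914440949/562949953421312
(4,6): OLD=1762875953932680259/9007199254740992 → NEW=255, ERR=-533959856026272701/9007199254740992
(5,0): OLD=10816552065249/274877906944 → NEW=0, ERR=10816552065249/274877906944
(5,1): OLD=154625613342923/2199023255552 → NEW=0, ERR=154625613342923/2199023255552
(5,2): OLD=1387918142135677/17592186044416 → NEW=0, ERR=1387918142135677/17592186044416
(5,3): OLD=17843807993987921/140737488355328 → NEW=0, ERR=17843807993987921/140737488355328
(5,4): OLD=1634443720266949083/9007199254740992 → NEW=255, ERR=-662392089692003877/9007199254740992
(5,5): OLD=10164772076557982763/72057594037927936 → NEW=255, ERR=-8209914403113640917/72057594037927936
(5,6): OLD=148044668882109819429/1152921504606846976 → NEW=255, ERR=-145950314792636159451/1152921504606846976
(6,0): OLD=966907666816393/35184372088832 → NEW=0, ERR=966907666816393/35184372088832
(6,1): OLD=52494328296009629/562949953421312 → NEW=0, ERR=52494328296009629/562949953421312
(6,2): OLD=1464733802334547511/9007199254740992 → NEW=255, ERR=-832102007624405449/9007199254740992
(6,3): OLD=6438072971956241449/72057594037927936 → NEW=0, ERR=6438072971956241449/72057594037927936
(6,4): OLD=19263728850386422715/144115188075855872 → NEW=255, ERR=-17485644108956824645/144115188075855872
(6,5): OLD=811299441658079382087/18446744073709551616 → NEW=0, ERR=811299441658079382087/18446744073709551616
(6,6): OLD=49160026425793019059841/295147905179352825856 → NEW=255, ERR=-26102689394941951533439/295147905179352825856
Row 0: ...#.##
Row 1: ....#.#
Row 2: ..#.#.#
Row 3: ...#.##
Row 4: ..#.#.#
Row 5: ....###
Row 6: ..#.#.#

Answer: ...#.##
....#.#
..#.#.#
...#.##
..#.#.#
....###
..#.#.#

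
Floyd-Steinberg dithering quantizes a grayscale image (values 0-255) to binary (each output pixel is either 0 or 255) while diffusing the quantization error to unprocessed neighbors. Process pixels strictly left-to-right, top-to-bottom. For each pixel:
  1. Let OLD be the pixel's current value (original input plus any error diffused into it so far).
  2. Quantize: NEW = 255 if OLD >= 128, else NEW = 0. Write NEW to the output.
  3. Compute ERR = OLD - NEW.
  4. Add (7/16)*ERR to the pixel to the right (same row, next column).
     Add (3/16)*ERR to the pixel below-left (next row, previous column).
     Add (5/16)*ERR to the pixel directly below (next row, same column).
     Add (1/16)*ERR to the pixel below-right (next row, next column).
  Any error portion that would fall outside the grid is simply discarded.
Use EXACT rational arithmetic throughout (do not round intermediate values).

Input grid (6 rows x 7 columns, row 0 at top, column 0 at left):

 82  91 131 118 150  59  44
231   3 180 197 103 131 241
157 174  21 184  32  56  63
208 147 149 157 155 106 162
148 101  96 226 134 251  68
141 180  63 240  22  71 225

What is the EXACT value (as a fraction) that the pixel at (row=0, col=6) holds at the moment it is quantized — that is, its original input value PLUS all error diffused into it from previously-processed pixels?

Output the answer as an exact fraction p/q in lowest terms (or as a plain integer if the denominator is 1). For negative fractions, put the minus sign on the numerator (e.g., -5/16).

Answer: 478879521/8388608

Derivation:
(0,0): OLD=82 → NEW=0, ERR=82
(0,1): OLD=1015/8 → NEW=0, ERR=1015/8
(0,2): OLD=23873/128 → NEW=255, ERR=-8767/128
(0,3): OLD=180295/2048 → NEW=0, ERR=180295/2048
(0,4): OLD=6177265/32768 → NEW=255, ERR=-2178575/32768
(0,5): OLD=15682967/524288 → NEW=0, ERR=15682967/524288
(0,6): OLD=478879521/8388608 → NEW=0, ERR=478879521/8388608
Target (0,6): original=44, with diffused error = 478879521/8388608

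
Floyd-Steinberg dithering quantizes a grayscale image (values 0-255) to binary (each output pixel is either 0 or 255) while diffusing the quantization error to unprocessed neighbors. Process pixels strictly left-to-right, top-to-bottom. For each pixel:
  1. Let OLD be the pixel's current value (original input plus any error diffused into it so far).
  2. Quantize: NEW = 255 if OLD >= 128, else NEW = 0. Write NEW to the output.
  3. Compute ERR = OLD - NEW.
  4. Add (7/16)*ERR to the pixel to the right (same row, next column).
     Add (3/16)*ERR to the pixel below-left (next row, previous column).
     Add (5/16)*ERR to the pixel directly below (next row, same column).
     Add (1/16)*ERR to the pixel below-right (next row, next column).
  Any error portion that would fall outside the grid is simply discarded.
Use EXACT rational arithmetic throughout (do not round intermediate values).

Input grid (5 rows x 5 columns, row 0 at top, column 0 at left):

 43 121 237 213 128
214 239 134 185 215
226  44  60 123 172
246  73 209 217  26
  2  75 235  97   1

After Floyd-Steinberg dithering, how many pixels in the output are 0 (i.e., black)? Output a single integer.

(0,0): OLD=43 → NEW=0, ERR=43
(0,1): OLD=2237/16 → NEW=255, ERR=-1843/16
(0,2): OLD=47771/256 → NEW=255, ERR=-17509/256
(0,3): OLD=749885/4096 → NEW=255, ERR=-294595/4096
(0,4): OLD=6326443/65536 → NEW=0, ERR=6326443/65536
(1,0): OLD=52695/256 → NEW=255, ERR=-12585/256
(1,1): OLD=350945/2048 → NEW=255, ERR=-171295/2048
(1,2): OLD=3627381/65536 → NEW=0, ERR=3627381/65536
(1,3): OLD=52576913/262144 → NEW=255, ERR=-14269807/262144
(1,4): OLD=909561491/4194304 → NEW=255, ERR=-159986029/4194304
(2,0): OLD=6388283/32768 → NEW=255, ERR=-1967557/32768
(2,1): OLD=-1155271/1048576 → NEW=0, ERR=-1155271/1048576
(2,2): OLD=1029795819/16777216 → NEW=0, ERR=1029795819/16777216
(2,3): OLD=34668570769/268435456 → NEW=255, ERR=-33782470511/268435456
(2,4): OLD=436449269687/4294967296 → NEW=0, ERR=436449269687/4294967296
(3,0): OLD=3808920203/16777216 → NEW=255, ERR=-469269877/16777216
(3,1): OLD=9150237871/134217728 → NEW=0, ERR=9150237871/134217728
(3,2): OLD=1006491999669/4294967296 → NEW=255, ERR=-88724660811/4294967296
(3,3): OLD=1645178965485/8589934592 → NEW=255, ERR=-545254355475/8589934592
(3,4): OLD=3040085942465/137438953472 → NEW=0, ERR=3040085942465/137438953472
(4,0): OLD=12974885829/2147483648 → NEW=0, ERR=12974885829/2147483648
(4,1): OLD=6413340145221/68719476736 → NEW=0, ERR=6413340145221/68719476736
(4,2): OLD=287779457937579/1099511627776 → NEW=255, ERR=7403992854699/1099511627776
(4,3): OLD=1459555758238789/17592186044416 → NEW=0, ERR=1459555758238789/17592186044416
(4,4): OLD=11327339367546979/281474976710656 → NEW=0, ERR=11327339367546979/281474976710656
Output grid:
  Row 0: .###.  (2 black, running=2)
  Row 1: ##.##  (1 black, running=3)
  Row 2: #..#.  (3 black, running=6)
  Row 3: #.##.  (2 black, running=8)
  Row 4: ..#..  (4 black, running=12)

Answer: 12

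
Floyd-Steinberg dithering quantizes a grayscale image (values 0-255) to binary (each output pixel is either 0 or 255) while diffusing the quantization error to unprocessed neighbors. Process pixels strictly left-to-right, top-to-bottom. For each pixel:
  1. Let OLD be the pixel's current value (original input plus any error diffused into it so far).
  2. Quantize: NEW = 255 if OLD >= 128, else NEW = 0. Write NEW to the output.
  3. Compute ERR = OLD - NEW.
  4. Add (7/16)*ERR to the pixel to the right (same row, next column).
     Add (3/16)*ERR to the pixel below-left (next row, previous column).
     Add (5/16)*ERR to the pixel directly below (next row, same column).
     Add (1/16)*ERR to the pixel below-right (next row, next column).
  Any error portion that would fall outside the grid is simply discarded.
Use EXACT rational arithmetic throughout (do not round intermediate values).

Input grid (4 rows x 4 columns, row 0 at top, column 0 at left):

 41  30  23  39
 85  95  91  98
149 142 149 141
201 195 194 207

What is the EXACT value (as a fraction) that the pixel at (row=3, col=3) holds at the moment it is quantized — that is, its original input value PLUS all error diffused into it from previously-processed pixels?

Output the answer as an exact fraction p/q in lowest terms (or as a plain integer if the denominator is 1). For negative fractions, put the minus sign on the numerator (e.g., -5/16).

(0,0): OLD=41 → NEW=0, ERR=41
(0,1): OLD=767/16 → NEW=0, ERR=767/16
(0,2): OLD=11257/256 → NEW=0, ERR=11257/256
(0,3): OLD=238543/4096 → NEW=0, ERR=238543/4096
(1,0): OLD=27341/256 → NEW=0, ERR=27341/256
(1,1): OLD=343067/2048 → NEW=255, ERR=-179173/2048
(1,2): OLD=5267895/65536 → NEW=0, ERR=5267895/65536
(1,3): OLD=161600945/1048576 → NEW=255, ERR=-105785935/1048576
(2,0): OLD=5438553/32768 → NEW=255, ERR=-2917287/32768
(2,1): OLD=102191075/1048576 → NEW=0, ERR=102191075/1048576
(2,2): OLD=403434991/2097152 → NEW=255, ERR=-131338769/2097152
(2,3): OLD=2922516819/33554432 → NEW=0, ERR=2922516819/33554432
(3,0): OLD=3212027721/16777216 → NEW=255, ERR=-1066162359/16777216
(3,1): OLD=48411282007/268435456 → NEW=255, ERR=-20039759273/268435456
(3,2): OLD=705189847209/4294967296 → NEW=255, ERR=-390026813271/4294967296
(3,3): OLD=13096172956703/68719476736 → NEW=255, ERR=-4427293610977/68719476736
Target (3,3): original=207, with diffused error = 13096172956703/68719476736

Answer: 13096172956703/68719476736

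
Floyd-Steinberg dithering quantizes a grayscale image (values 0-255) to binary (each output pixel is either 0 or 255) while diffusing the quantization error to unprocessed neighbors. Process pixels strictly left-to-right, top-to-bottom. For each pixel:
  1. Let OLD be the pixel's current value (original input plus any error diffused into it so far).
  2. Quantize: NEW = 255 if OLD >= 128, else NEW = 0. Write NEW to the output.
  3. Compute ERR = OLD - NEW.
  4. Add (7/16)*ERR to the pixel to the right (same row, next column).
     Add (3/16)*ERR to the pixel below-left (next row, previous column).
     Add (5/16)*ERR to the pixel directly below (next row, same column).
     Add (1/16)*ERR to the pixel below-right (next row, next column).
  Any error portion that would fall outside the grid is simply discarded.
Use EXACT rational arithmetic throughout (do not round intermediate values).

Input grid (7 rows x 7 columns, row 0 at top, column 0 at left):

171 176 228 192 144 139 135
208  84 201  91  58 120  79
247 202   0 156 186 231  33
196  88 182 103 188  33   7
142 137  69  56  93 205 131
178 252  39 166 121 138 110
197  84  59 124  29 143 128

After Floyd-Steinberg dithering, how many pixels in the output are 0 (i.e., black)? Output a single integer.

Answer: 24

Derivation:
(0,0): OLD=171 → NEW=255, ERR=-84
(0,1): OLD=557/4 → NEW=255, ERR=-463/4
(0,2): OLD=11351/64 → NEW=255, ERR=-4969/64
(0,3): OLD=161825/1024 → NEW=255, ERR=-99295/1024
(0,4): OLD=1664231/16384 → NEW=0, ERR=1664231/16384
(0,5): OLD=48087633/262144 → NEW=255, ERR=-18759087/262144
(0,6): OLD=434917431/4194304 → NEW=0, ERR=434917431/4194304
(1,0): OLD=10243/64 → NEW=255, ERR=-6077/64
(1,1): OLD=-6923/512 → NEW=0, ERR=-6923/512
(1,2): OLD=2382329/16384 → NEW=255, ERR=-1795591/16384
(1,3): OLD=1765749/65536 → NEW=0, ERR=1765749/65536
(1,4): OLD=344152303/4194304 → NEW=0, ERR=344152303/4194304
(1,5): OLD=5346099135/33554432 → NEW=255, ERR=-3210281025/33554432
(1,6): OLD=34936368977/536870912 → NEW=0, ERR=34936368977/536870912
(2,0): OLD=1759575/8192 → NEW=255, ERR=-329385/8192
(2,1): OLD=40291533/262144 → NEW=255, ERR=-26555187/262144
(2,2): OLD=-311889177/4194304 → NEW=0, ERR=-311889177/4194304
(2,3): OLD=4711791919/33554432 → NEW=255, ERR=-3844588241/33554432
(2,4): OLD=38992592239/268435456 → NEW=255, ERR=-29458449041/268435456
(2,5): OLD=1463894723893/8589934592 → NEW=255, ERR=-726538597067/8589934592
(2,6): OLD=1422792860867/137438953472 → NEW=0, ERR=1422792860867/137438953472
(3,0): OLD=689716423/4194304 → NEW=255, ERR=-379831097/4194304
(3,1): OLD=9017371/33554432 → NEW=0, ERR=9017371/33554432
(3,2): OLD=35182615921/268435456 → NEW=255, ERR=-33268425359/268435456
(3,3): OLD=-13154282529/1073741824 → NEW=0, ERR=-13154282529/1073741824
(3,4): OLD=17224701203655/137438953472 → NEW=0, ERR=17224701203655/137438953472
(3,5): OLD=62101620383525/1099511627776 → NEW=0, ERR=62101620383525/1099511627776
(3,6): OLD=521771419005691/17592186044416 → NEW=0, ERR=521771419005691/17592186044416
(4,0): OLD=61069477737/536870912 → NEW=0, ERR=61069477737/536870912
(4,1): OLD=1356799840373/8589934592 → NEW=255, ERR=-833633480587/8589934592
(4,2): OLD=-1988488965701/137438953472 → NEW=0, ERR=-1988488965701/137438953472
(4,3): OLD=67723904279801/1099511627776 → NEW=0, ERR=67723904279801/1099511627776
(4,4): OLD=1485981778038187/8796093022208 → NEW=255, ERR=-757021942624853/8796093022208
(4,5): OLD=55842268670703451/281474976710656 → NEW=255, ERR=-15933850390513829/281474976710656
(4,6): OLD=536074326790575853/4503599627370496 → NEW=0, ERR=536074326790575853/4503599627370496
(5,0): OLD=26848791495215/137438953472 → NEW=255, ERR=-8198141640145/137438953472
(5,1): OLD=219872254937349/1099511627776 → NEW=255, ERR=-60503210145531/1099511627776
(5,2): OLD=139749926704867/8796093022208 → NEW=0, ERR=139749926704867/8796093022208
(5,3): OLD=12325649801715567/70368744177664 → NEW=255, ERR=-5618379963588753/70368744177664
(5,4): OLD=236033173435456021/4503599627370496 → NEW=0, ERR=236033173435456021/4503599627370496
(5,5): OLD=5771049952894471909/36028797018963968 → NEW=255, ERR=-3416293286941339931/36028797018963968
(5,6): OLD=58900069966424468171/576460752303423488 → NEW=0, ERR=58900069966424468171/576460752303423488
(6,0): OLD=2956225354707559/17592186044416 → NEW=255, ERR=-1529782086618521/17592186044416
(6,1): OLD=7884304056013619/281474976710656 → NEW=0, ERR=7884304056013619/281474976710656
(6,2): OLD=260353113319412345/4503599627370496 → NEW=0, ERR=260353113319412345/4503599627370496
(6,3): OLD=4869691674184904743/36028797018963968 → NEW=255, ERR=-4317651565650907097/36028797018963968
(6,4): OLD=-2148795325940036127/72057594037927936 → NEW=0, ERR=-2148795325940036127/72057594037927936
(6,5): OLD=1132218656161295498153/9223372036854775808 → NEW=0, ERR=1132218656161295498153/9223372036854775808
(6,6): OLD=30652431040464623773199/147573952589676412928 → NEW=255, ERR=-6978926869902861523441/147573952589676412928
Output grid:
  Row 0: ####.#.  (2 black, running=2)
  Row 1: #.#..#.  (4 black, running=6)
  Row 2: ##.###.  (2 black, running=8)
  Row 3: #.#....  (5 black, running=13)
  Row 4: .#..##.  (4 black, running=17)
  Row 5: ##.#.#.  (3 black, running=20)
  Row 6: #..#..#  (4 black, running=24)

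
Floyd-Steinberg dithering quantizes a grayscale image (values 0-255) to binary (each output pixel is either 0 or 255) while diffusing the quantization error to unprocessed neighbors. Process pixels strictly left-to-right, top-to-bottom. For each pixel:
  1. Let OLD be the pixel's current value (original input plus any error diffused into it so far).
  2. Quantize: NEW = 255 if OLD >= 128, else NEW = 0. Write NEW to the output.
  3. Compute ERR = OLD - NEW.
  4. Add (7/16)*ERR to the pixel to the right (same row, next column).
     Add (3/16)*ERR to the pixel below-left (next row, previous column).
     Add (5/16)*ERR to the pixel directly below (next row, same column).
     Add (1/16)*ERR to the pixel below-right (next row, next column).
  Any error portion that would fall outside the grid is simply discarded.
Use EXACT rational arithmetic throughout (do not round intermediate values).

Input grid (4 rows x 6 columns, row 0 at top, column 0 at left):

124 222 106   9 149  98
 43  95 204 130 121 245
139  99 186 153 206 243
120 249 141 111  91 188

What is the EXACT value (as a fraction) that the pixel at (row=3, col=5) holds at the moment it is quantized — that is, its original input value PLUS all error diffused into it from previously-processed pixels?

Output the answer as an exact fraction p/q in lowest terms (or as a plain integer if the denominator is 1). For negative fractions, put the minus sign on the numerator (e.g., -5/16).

Answer: 413136991173857/2199023255552

Derivation:
(0,0): OLD=124 → NEW=0, ERR=124
(0,1): OLD=1105/4 → NEW=255, ERR=85/4
(0,2): OLD=7379/64 → NEW=0, ERR=7379/64
(0,3): OLD=60869/1024 → NEW=0, ERR=60869/1024
(0,4): OLD=2867299/16384 → NEW=255, ERR=-1310621/16384
(0,5): OLD=16515765/262144 → NEW=0, ERR=16515765/262144
(1,0): OLD=5487/64 → NEW=0, ERR=5487/64
(1,1): OLD=86281/512 → NEW=255, ERR=-44279/512
(1,2): OLD=3517117/16384 → NEW=255, ERR=-660803/16384
(1,3): OLD=8069945/65536 → NEW=0, ERR=8069945/65536
(1,4): OLD=693749323/4194304 → NEW=255, ERR=-375798197/4194304
(1,5): OLD=14796826525/67108864 → NEW=255, ERR=-2315933795/67108864
(2,0): OLD=1225331/8192 → NEW=255, ERR=-863629/8192
(2,1): OLD=6199073/262144 → NEW=0, ERR=6199073/262144
(2,2): OLD=844838307/4194304 → NEW=255, ERR=-224709213/4194304
(2,3): OLD=4990256971/33554432 → NEW=255, ERR=-3566123189/33554432
(2,4): OLD=142517057633/1073741824 → NEW=255, ERR=-131287107487/1073741824
(2,5): OLD=2974219417271/17179869184 → NEW=255, ERR=-1406647224649/17179869184
(3,0): OLD=383733059/4194304 → NEW=0, ERR=383733059/4194304
(3,1): OLD=9387929351/33554432 → NEW=255, ERR=831549191/33554432
(3,2): OLD=31313193093/268435456 → NEW=0, ERR=31313193093/268435456
(3,3): OLD=1761768294799/17179869184 → NEW=0, ERR=1761768294799/17179869184
(3,4): OLD=10398751124911/137438953472 → NEW=0, ERR=10398751124911/137438953472
(3,5): OLD=413136991173857/2199023255552 → NEW=255, ERR=-147613938991903/2199023255552
Target (3,5): original=188, with diffused error = 413136991173857/2199023255552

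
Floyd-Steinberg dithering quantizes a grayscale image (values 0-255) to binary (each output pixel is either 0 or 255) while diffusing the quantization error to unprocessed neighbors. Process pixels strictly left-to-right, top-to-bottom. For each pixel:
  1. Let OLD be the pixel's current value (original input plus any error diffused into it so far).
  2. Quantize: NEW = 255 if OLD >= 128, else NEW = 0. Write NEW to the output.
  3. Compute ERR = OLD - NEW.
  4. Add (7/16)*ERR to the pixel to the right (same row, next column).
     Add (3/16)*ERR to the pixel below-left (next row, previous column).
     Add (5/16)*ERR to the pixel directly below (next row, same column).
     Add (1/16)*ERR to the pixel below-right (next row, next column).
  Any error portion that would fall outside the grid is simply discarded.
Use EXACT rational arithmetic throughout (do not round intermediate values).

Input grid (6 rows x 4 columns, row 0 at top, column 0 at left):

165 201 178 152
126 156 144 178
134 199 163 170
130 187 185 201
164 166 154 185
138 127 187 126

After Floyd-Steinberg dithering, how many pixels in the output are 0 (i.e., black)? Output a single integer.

Answer: 8

Derivation:
(0,0): OLD=165 → NEW=255, ERR=-90
(0,1): OLD=1293/8 → NEW=255, ERR=-747/8
(0,2): OLD=17555/128 → NEW=255, ERR=-15085/128
(0,3): OLD=205701/2048 → NEW=0, ERR=205701/2048
(1,0): OLD=10287/128 → NEW=0, ERR=10287/128
(1,1): OLD=137481/1024 → NEW=255, ERR=-123639/1024
(1,2): OLD=2206717/32768 → NEW=0, ERR=2206717/32768
(1,3): OLD=121364603/524288 → NEW=255, ERR=-12328837/524288
(2,0): OLD=2236019/16384 → NEW=255, ERR=-1941901/16384
(2,1): OLD=66618081/524288 → NEW=0, ERR=66618081/524288
(2,2): OLD=238739669/1048576 → NEW=255, ERR=-28647211/1048576
(2,3): OLD=2598922817/16777216 → NEW=255, ERR=-1679267263/16777216
(3,0): OLD=979669123/8388608 → NEW=0, ERR=979669123/8388608
(3,1): OLD=35604059101/134217728 → NEW=255, ERR=1378538461/134217728
(3,2): OLD=365351843491/2147483648 → NEW=255, ERR=-182256486749/2147483648
(3,3): OLD=4497111468277/34359738368 → NEW=255, ERR=-4264621815563/34359738368
(4,0): OLD=434696463495/2147483648 → NEW=255, ERR=-112911866745/2147483648
(4,1): OLD=2363821206997/17179869184 → NEW=255, ERR=-2017045434923/17179869184
(4,2): OLD=29402280709237/549755813888 → NEW=0, ERR=29402280709237/549755813888
(4,3): OLD=1445265768220355/8796093022208 → NEW=255, ERR=-797737952442685/8796093022208
(5,0): OLD=27365540183703/274877906944 → NEW=0, ERR=27365540183703/274877906944
(5,1): OLD=1236795511045569/8796093022208 → NEW=255, ERR=-1006208209617471/8796093022208
(5,2): OLD=568771693495449/4398046511104 → NEW=255, ERR=-552730166836071/4398046511104
(5,3): OLD=6476447926200701/140737488355328 → NEW=0, ERR=6476447926200701/140737488355328
Output grid:
  Row 0: ###.  (1 black, running=1)
  Row 1: .#.#  (2 black, running=3)
  Row 2: #.##  (1 black, running=4)
  Row 3: .###  (1 black, running=5)
  Row 4: ##.#  (1 black, running=6)
  Row 5: .##.  (2 black, running=8)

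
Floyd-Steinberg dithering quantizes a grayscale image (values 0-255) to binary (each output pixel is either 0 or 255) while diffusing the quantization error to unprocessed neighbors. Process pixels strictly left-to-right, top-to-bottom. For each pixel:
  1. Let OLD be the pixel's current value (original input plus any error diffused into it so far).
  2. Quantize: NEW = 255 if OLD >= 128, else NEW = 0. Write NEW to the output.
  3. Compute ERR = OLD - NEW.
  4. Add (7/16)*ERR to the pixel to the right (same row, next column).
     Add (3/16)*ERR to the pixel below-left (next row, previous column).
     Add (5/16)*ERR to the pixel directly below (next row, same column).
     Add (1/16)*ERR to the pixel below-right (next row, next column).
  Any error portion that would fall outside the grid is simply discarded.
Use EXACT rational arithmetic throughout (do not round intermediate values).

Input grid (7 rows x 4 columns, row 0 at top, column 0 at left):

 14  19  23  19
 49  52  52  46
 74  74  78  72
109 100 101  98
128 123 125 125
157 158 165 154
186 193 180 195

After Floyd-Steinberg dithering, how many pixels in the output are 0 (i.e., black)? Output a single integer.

Answer: 16

Derivation:
(0,0): OLD=14 → NEW=0, ERR=14
(0,1): OLD=201/8 → NEW=0, ERR=201/8
(0,2): OLD=4351/128 → NEW=0, ERR=4351/128
(0,3): OLD=69369/2048 → NEW=0, ERR=69369/2048
(1,0): OLD=7435/128 → NEW=0, ERR=7435/128
(1,1): OLD=94733/1024 → NEW=0, ERR=94733/1024
(1,2): OLD=3637841/32768 → NEW=0, ERR=3637841/32768
(1,3): OLD=56245511/524288 → NEW=0, ERR=56245511/524288
(2,0): OLD=1794015/16384 → NEW=0, ERR=1794015/16384
(2,1): OLD=91887685/524288 → NEW=255, ERR=-41805755/524288
(2,2): OLD=108742281/1048576 → NEW=0, ERR=108742281/1048576
(2,3): OLD=2648021541/16777216 → NEW=255, ERR=-1630168539/16777216
(3,0): OLD=1075983407/8388608 → NEW=255, ERR=-1063111633/8388608
(3,1): OLD=6163881393/134217728 → NEW=0, ERR=6163881393/134217728
(3,2): OLD=279811759823/2147483648 → NEW=255, ERR=-267796570417/2147483648
(3,3): OLD=672074693673/34359738368 → NEW=0, ERR=672074693673/34359738368
(4,0): OLD=208320620483/2147483648 → NEW=0, ERR=208320620483/2147483648
(4,1): OLD=2551028192393/17179869184 → NEW=255, ERR=-1829838449527/17179869184
(4,2): OLD=25272190526889/549755813888 → NEW=0, ERR=25272190526889/549755813888
(4,3): OLD=1261627014931311/8796093022208 → NEW=255, ERR=-981376705731729/8796093022208
(5,0): OLD=45999140860947/274877906944 → NEW=255, ERR=-24094725409773/274877906944
(5,1): OLD=888829040272037/8796093022208 → NEW=0, ERR=888829040272037/8796093022208
(5,2): OLD=862008021854109/4398046511104 → NEW=255, ERR=-259493838477411/4398046511104
(5,3): OLD=13538130987808337/140737488355328 → NEW=0, ERR=13538130987808337/140737488355328
(6,0): OLD=24988503889343439/140737488355328 → NEW=255, ERR=-10899555641265201/140737488355328
(6,1): OLD=392158889870524185/2251799813685248 → NEW=255, ERR=-182050062619214055/2251799813685248
(6,2): OLD=5423899320301285343/36028797018963968 → NEW=255, ERR=-3763443919534526497/36028797018963968
(6,3): OLD=101268773402013615129/576460752303423488 → NEW=255, ERR=-45728718435359374311/576460752303423488
Output grid:
  Row 0: ....  (4 black, running=4)
  Row 1: ....  (4 black, running=8)
  Row 2: .#.#  (2 black, running=10)
  Row 3: #.#.  (2 black, running=12)
  Row 4: .#.#  (2 black, running=14)
  Row 5: #.#.  (2 black, running=16)
  Row 6: ####  (0 black, running=16)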